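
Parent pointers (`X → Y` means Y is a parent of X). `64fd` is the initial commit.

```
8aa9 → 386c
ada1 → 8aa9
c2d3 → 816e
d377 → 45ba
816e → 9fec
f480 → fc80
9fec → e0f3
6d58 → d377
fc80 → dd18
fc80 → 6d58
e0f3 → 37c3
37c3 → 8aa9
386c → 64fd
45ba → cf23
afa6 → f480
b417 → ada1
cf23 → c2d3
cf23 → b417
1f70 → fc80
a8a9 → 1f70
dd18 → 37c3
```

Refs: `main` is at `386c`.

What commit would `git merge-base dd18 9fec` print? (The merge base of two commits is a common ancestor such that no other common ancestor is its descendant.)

Ancestors of dd18: {37c3, 386c, 64fd, 8aa9, dd18}.
Ancestors of 9fec: {37c3, 386c, 64fd, 8aa9, 9fec, e0f3}.
Common ancestors: {37c3, 386c, 64fd, 8aa9}.
Among these, 37c3 is not an ancestor of any other common ancestor — it is the merge base.

37c3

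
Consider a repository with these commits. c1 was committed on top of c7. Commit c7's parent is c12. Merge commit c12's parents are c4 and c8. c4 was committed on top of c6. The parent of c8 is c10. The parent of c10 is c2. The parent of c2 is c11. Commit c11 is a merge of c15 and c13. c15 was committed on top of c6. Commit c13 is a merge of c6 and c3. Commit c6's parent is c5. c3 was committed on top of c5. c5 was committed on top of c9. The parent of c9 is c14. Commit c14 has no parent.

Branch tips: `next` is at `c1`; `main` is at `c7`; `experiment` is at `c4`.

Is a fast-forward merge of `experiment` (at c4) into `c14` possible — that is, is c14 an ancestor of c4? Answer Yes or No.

A fast-forward from c14 to c4 is possible iff c14 is an ancestor of c4.
Ancestors of c4: {c14, c4, c5, c6, c9}.
c14 is among them, so fast-forward is possible.

Yes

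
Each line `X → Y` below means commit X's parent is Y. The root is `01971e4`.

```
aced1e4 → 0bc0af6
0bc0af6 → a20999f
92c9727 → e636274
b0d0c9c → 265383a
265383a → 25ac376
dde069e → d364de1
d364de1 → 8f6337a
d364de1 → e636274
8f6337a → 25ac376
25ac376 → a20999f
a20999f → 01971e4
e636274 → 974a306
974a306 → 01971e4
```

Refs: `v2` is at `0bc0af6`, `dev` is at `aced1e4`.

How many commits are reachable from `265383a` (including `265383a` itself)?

4

Walking parent pointers from 265383a: reachable set = {01971e4, 25ac376, 265383a, a20999f}.
That is 4 commits.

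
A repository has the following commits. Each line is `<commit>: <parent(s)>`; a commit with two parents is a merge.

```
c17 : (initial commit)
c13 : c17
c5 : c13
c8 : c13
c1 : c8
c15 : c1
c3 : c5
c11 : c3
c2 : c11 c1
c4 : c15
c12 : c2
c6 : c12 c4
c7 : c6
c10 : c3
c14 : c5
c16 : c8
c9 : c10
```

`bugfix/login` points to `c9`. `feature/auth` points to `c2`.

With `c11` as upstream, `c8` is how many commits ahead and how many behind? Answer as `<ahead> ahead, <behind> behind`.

Reachable from c8: {c13, c17, c8}.
Reachable from c11: {c11, c13, c17, c3, c5}.
Only in c8's history (ahead): {c8} — 1.
Only in c11's history (behind): {c11, c3, c5} — 3.

1 ahead, 3 behind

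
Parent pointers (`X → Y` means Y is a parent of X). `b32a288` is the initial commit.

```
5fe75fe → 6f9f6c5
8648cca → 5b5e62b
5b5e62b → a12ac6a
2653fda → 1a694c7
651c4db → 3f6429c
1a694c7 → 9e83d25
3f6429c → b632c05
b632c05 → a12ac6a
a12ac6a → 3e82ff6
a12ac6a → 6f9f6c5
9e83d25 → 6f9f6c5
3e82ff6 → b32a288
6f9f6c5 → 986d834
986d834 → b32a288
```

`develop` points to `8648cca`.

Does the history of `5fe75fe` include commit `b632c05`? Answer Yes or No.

No

Ancestors of 5fe75fe: {5fe75fe, 6f9f6c5, 986d834, b32a288}.
b632c05 is not in that set, so it is not an ancestor of 5fe75fe.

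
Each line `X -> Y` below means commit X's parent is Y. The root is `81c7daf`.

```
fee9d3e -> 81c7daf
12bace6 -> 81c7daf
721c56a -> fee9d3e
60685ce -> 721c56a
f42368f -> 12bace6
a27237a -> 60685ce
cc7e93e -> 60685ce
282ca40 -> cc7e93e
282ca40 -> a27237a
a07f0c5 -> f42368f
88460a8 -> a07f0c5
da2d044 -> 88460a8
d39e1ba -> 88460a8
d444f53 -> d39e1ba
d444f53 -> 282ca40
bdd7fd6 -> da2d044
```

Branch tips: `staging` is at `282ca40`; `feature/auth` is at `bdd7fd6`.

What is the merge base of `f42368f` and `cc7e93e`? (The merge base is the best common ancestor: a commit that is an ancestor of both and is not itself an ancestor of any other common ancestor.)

Ancestors of f42368f: {12bace6, 81c7daf, f42368f}.
Ancestors of cc7e93e: {60685ce, 721c56a, 81c7daf, cc7e93e, fee9d3e}.
Common ancestors: {81c7daf}.
The only common ancestor is 81c7daf, so it is the merge base.

81c7daf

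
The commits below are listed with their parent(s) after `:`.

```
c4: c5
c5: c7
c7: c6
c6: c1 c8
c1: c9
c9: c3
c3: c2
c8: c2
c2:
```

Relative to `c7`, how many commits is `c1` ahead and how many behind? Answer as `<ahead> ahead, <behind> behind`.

0 ahead, 3 behind

Reachable from c1: {c1, c2, c3, c9}.
Reachable from c7: {c1, c2, c3, c6, c7, c8, c9}.
Only in c1's history (ahead): {} — 0.
Only in c7's history (behind): {c6, c7, c8} — 3.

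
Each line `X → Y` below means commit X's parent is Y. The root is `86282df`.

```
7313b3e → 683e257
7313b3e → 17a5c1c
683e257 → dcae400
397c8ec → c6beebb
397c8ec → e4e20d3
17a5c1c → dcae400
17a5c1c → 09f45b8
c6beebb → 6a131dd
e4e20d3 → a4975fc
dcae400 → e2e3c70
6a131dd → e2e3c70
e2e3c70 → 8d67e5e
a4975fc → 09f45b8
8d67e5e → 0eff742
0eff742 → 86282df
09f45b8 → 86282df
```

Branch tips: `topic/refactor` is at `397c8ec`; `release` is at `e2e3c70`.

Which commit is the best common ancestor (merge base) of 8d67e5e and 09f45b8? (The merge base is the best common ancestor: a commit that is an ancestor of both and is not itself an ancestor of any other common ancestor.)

86282df

Ancestors of 8d67e5e: {0eff742, 86282df, 8d67e5e}.
Ancestors of 09f45b8: {09f45b8, 86282df}.
Common ancestors: {86282df}.
The only common ancestor is 86282df, so it is the merge base.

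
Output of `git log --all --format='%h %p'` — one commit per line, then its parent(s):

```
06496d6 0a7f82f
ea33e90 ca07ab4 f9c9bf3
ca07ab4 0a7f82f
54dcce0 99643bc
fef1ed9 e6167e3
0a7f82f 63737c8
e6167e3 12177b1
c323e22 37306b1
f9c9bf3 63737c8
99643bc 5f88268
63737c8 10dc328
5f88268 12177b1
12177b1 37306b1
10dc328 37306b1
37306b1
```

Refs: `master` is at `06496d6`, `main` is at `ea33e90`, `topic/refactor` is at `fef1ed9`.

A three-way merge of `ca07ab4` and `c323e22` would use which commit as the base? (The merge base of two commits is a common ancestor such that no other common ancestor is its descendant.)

Ancestors of ca07ab4: {0a7f82f, 10dc328, 37306b1, 63737c8, ca07ab4}.
Ancestors of c323e22: {37306b1, c323e22}.
Common ancestors: {37306b1}.
The only common ancestor is 37306b1, so it is the merge base.

37306b1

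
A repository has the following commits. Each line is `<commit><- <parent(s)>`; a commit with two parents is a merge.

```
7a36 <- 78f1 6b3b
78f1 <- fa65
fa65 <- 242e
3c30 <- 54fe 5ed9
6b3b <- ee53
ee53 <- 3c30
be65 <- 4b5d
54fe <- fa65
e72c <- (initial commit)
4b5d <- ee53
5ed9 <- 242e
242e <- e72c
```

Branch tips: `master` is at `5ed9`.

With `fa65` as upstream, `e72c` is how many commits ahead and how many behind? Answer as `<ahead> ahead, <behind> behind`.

Reachable from e72c: {e72c}.
Reachable from fa65: {242e, e72c, fa65}.
Only in e72c's history (ahead): {} — 0.
Only in fa65's history (behind): {242e, fa65} — 2.

0 ahead, 2 behind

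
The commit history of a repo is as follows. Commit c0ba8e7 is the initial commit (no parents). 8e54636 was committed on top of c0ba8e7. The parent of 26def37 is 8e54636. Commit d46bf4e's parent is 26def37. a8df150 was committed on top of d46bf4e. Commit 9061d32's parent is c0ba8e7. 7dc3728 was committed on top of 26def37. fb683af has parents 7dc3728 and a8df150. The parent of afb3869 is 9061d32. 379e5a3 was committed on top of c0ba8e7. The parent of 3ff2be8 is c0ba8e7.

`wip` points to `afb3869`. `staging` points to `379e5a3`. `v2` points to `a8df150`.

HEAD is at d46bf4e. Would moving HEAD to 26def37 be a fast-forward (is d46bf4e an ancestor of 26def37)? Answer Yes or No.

No

A fast-forward from d46bf4e to 26def37 is possible iff d46bf4e is an ancestor of 26def37.
Ancestors of 26def37: {26def37, 8e54636, c0ba8e7}.
d46bf4e is not among them, so fast-forward is not possible.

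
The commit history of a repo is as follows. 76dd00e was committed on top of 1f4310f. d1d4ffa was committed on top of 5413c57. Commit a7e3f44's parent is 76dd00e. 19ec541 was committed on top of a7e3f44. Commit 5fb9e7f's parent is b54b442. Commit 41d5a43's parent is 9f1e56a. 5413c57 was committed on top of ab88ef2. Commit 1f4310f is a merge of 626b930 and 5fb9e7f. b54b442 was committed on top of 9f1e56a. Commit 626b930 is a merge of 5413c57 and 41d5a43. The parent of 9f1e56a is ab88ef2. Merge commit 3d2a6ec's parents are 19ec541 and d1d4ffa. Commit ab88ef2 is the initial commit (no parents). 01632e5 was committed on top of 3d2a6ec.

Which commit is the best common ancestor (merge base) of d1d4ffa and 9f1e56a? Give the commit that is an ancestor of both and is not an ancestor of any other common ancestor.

ab88ef2

Ancestors of d1d4ffa: {5413c57, ab88ef2, d1d4ffa}.
Ancestors of 9f1e56a: {9f1e56a, ab88ef2}.
Common ancestors: {ab88ef2}.
The only common ancestor is ab88ef2, so it is the merge base.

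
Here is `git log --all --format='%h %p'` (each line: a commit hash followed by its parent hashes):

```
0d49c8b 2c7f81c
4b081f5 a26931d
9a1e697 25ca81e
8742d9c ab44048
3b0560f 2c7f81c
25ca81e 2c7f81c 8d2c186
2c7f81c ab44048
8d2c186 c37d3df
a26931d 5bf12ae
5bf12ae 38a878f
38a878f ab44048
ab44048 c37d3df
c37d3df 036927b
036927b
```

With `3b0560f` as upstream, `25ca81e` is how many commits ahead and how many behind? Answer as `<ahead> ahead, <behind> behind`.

Reachable from 25ca81e: {036927b, 25ca81e, 2c7f81c, 8d2c186, ab44048, c37d3df}.
Reachable from 3b0560f: {036927b, 2c7f81c, 3b0560f, ab44048, c37d3df}.
Only in 25ca81e's history (ahead): {25ca81e, 8d2c186} — 2.
Only in 3b0560f's history (behind): {3b0560f} — 1.

2 ahead, 1 behind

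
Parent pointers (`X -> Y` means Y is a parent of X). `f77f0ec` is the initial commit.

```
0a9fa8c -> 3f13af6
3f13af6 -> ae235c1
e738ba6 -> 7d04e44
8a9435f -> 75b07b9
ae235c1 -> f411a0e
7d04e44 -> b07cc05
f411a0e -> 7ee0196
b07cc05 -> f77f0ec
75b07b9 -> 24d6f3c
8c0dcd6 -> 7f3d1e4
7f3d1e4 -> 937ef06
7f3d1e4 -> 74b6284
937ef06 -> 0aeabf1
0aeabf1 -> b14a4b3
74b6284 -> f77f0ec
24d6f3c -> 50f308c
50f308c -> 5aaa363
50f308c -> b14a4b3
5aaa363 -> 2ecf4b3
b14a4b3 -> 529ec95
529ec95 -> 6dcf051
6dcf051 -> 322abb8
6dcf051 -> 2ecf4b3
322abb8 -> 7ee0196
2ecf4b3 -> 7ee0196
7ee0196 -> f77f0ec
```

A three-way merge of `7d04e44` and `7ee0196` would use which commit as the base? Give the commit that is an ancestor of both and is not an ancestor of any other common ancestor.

f77f0ec

Ancestors of 7d04e44: {7d04e44, b07cc05, f77f0ec}.
Ancestors of 7ee0196: {7ee0196, f77f0ec}.
Common ancestors: {f77f0ec}.
The only common ancestor is f77f0ec, so it is the merge base.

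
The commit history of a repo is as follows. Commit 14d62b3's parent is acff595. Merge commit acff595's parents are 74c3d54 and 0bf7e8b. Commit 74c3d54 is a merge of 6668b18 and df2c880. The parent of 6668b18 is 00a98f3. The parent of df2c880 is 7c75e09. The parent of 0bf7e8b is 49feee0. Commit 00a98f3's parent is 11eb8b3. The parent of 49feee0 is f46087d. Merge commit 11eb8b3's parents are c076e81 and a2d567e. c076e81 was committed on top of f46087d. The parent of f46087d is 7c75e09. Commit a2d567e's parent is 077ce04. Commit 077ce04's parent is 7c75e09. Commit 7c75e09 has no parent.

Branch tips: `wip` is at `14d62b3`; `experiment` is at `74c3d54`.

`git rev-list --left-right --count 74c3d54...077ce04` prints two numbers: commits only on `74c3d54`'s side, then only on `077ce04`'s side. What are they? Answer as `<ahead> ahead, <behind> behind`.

Reachable from 74c3d54: {00a98f3, 077ce04, 11eb8b3, 6668b18, 74c3d54, 7c75e09, a2d567e, c076e81, df2c880, f46087d}.
Reachable from 077ce04: {077ce04, 7c75e09}.
Only in 74c3d54's history (ahead): {00a98f3, 11eb8b3, 6668b18, 74c3d54, a2d567e, c076e81, df2c880, f46087d} — 8.
Only in 077ce04's history (behind): {} — 0.

8 ahead, 0 behind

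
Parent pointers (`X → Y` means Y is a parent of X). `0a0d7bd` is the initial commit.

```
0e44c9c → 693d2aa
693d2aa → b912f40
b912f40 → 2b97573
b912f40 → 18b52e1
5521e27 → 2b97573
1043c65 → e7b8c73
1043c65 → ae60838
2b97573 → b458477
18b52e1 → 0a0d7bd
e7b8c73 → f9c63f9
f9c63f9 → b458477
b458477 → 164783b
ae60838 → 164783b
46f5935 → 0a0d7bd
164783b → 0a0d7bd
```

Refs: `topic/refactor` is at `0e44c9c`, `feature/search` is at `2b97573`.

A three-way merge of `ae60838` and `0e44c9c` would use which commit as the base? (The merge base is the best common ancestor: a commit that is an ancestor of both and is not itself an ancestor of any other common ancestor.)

164783b

Ancestors of ae60838: {0a0d7bd, 164783b, ae60838}.
Ancestors of 0e44c9c: {0a0d7bd, 0e44c9c, 164783b, 18b52e1, 2b97573, 693d2aa, b458477, b912f40}.
Common ancestors: {0a0d7bd, 164783b}.
Among these, 164783b is not an ancestor of any other common ancestor — it is the merge base.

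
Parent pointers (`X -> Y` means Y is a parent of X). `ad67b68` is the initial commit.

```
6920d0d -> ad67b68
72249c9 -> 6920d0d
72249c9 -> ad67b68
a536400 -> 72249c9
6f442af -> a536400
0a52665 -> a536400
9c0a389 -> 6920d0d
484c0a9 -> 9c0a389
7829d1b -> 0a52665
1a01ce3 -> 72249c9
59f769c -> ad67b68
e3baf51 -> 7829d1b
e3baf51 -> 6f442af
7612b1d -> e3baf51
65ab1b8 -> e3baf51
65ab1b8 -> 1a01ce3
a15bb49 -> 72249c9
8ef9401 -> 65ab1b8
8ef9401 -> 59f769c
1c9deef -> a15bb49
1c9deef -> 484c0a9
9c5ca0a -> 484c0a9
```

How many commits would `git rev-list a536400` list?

4

Walking parent pointers from a536400: reachable set = {6920d0d, 72249c9, a536400, ad67b68}.
That is 4 commits.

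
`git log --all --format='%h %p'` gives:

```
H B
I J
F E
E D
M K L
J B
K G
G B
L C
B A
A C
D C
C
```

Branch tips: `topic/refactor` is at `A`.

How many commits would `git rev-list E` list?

Walking parent pointers from E: reachable set = {C, D, E}.
That is 3 commits.

3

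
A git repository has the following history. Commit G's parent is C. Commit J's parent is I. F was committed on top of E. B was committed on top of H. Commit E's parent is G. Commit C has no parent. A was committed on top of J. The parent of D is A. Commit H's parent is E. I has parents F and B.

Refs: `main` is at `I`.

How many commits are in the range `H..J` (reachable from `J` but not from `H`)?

Reachable from J: {B, C, E, F, G, H, I, J}.
Reachable from H: {C, E, G, H}.
In J's history but not H's: {B, F, I, J} — 4 commits.

4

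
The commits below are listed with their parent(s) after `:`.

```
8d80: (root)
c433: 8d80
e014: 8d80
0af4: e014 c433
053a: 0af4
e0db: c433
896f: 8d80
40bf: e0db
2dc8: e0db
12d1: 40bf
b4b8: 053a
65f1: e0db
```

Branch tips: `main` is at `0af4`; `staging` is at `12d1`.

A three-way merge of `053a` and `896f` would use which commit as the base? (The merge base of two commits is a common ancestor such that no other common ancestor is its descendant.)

Ancestors of 053a: {053a, 0af4, 8d80, c433, e014}.
Ancestors of 896f: {896f, 8d80}.
Common ancestors: {8d80}.
The only common ancestor is 8d80, so it is the merge base.

8d80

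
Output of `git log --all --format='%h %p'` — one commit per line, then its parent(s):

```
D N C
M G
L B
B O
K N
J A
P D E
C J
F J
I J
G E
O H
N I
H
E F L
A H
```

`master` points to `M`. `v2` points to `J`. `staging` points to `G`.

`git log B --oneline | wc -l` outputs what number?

3

Walking parent pointers from B: reachable set = {B, H, O}.
That is 3 commits.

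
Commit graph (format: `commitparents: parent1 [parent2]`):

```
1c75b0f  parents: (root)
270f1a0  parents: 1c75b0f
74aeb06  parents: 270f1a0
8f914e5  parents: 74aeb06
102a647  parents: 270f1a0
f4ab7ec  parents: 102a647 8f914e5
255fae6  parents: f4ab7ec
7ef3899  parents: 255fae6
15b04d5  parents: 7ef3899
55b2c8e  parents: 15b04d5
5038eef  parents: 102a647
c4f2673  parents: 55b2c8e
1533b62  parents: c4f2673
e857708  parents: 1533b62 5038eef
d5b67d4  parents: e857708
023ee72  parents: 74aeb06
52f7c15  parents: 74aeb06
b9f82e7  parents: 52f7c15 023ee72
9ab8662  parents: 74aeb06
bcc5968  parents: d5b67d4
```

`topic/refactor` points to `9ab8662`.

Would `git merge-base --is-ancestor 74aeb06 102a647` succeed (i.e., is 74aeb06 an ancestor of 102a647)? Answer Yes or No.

No

Ancestors of 102a647: {102a647, 1c75b0f, 270f1a0}.
74aeb06 is not in that set, so it is not an ancestor of 102a647.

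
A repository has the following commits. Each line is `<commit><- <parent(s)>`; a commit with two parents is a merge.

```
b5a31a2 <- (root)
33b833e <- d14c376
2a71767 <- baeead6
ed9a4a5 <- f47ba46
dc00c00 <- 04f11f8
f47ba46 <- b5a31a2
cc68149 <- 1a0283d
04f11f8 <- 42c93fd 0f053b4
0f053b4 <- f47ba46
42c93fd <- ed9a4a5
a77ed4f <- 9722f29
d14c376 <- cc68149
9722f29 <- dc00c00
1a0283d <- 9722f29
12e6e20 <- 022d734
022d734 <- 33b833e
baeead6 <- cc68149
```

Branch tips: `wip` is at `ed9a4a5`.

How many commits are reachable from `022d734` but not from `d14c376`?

Reachable from 022d734: {022d734, 04f11f8, 0f053b4, 1a0283d, 33b833e, 42c93fd, 9722f29, b5a31a2, cc68149, d14c376, dc00c00, ed9a4a5, f47ba46}.
Reachable from d14c376: {04f11f8, 0f053b4, 1a0283d, 42c93fd, 9722f29, b5a31a2, cc68149, d14c376, dc00c00, ed9a4a5, f47ba46}.
In 022d734's history but not d14c376's: {022d734, 33b833e} — 2 commits.

2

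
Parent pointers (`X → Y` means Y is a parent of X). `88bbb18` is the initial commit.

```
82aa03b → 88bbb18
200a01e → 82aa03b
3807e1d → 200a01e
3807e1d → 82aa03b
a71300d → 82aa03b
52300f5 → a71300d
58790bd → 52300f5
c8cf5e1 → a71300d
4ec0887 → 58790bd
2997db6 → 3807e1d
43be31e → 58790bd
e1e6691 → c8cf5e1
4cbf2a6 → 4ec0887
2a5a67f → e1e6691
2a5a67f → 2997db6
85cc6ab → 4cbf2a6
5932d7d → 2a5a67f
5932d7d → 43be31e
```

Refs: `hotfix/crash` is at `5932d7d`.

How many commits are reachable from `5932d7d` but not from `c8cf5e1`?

9

Reachable from 5932d7d: {200a01e, 2997db6, 2a5a67f, 3807e1d, 43be31e, 52300f5, 58790bd, 5932d7d, 82aa03b, 88bbb18, a71300d, c8cf5e1, e1e6691}.
Reachable from c8cf5e1: {82aa03b, 88bbb18, a71300d, c8cf5e1}.
In 5932d7d's history but not c8cf5e1's: {200a01e, 2997db6, 2a5a67f, 3807e1d, 43be31e, 52300f5, 58790bd, 5932d7d, e1e6691} — 9 commits.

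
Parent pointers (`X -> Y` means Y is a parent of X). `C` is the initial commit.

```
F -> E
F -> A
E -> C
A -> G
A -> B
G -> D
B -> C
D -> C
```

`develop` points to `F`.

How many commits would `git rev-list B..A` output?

Reachable from A: {A, B, C, D, G}.
Reachable from B: {B, C}.
In A's history but not B's: {A, D, G} — 3 commits.

3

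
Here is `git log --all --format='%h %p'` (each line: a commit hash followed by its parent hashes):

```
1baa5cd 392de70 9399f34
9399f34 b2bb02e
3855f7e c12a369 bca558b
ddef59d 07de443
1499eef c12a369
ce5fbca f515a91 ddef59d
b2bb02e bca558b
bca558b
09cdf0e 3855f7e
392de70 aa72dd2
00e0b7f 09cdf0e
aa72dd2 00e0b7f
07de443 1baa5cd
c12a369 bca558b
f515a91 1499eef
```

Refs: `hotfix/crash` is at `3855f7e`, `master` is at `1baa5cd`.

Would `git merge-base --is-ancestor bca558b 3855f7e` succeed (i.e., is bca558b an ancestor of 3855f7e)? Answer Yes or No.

Yes

Ancestors of 3855f7e (commits reachable by following parents): {3855f7e, bca558b, c12a369}.
bca558b is in that set, so it is an ancestor of 3855f7e.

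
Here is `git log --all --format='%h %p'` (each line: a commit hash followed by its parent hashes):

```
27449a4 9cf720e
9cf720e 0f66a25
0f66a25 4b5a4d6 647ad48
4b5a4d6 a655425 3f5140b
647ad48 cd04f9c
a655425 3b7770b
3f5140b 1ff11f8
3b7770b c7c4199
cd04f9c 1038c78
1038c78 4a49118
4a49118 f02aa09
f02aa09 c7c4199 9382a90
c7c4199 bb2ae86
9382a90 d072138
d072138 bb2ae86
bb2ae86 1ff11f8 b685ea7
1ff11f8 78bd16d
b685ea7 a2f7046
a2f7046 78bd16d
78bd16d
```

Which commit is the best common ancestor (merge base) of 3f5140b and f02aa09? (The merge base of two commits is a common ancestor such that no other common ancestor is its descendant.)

Ancestors of 3f5140b: {1ff11f8, 3f5140b, 78bd16d}.
Ancestors of f02aa09: {1ff11f8, 78bd16d, 9382a90, a2f7046, b685ea7, bb2ae86, c7c4199, d072138, f02aa09}.
Common ancestors: {1ff11f8, 78bd16d}.
Among these, 1ff11f8 is not an ancestor of any other common ancestor — it is the merge base.

1ff11f8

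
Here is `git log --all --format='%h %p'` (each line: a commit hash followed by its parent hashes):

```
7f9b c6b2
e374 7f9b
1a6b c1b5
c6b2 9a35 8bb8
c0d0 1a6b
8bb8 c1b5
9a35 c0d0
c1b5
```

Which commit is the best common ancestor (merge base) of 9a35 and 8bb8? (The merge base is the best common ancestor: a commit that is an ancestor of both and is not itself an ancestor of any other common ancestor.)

Ancestors of 9a35: {1a6b, 9a35, c0d0, c1b5}.
Ancestors of 8bb8: {8bb8, c1b5}.
Common ancestors: {c1b5}.
The only common ancestor is c1b5, so it is the merge base.

c1b5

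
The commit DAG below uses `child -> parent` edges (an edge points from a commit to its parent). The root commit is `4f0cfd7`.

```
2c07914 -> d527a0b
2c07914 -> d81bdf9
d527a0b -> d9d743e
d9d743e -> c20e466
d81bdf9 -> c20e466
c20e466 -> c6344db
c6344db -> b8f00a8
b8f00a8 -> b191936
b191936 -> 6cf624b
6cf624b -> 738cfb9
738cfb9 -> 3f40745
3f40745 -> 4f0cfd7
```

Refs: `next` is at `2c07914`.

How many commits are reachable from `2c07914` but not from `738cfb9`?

9

Reachable from 2c07914: {2c07914, 3f40745, 4f0cfd7, 6cf624b, 738cfb9, b191936, b8f00a8, c20e466, c6344db, d527a0b, d81bdf9, d9d743e}.
Reachable from 738cfb9: {3f40745, 4f0cfd7, 738cfb9}.
In 2c07914's history but not 738cfb9's: {2c07914, 6cf624b, b191936, b8f00a8, c20e466, c6344db, d527a0b, d81bdf9, d9d743e} — 9 commits.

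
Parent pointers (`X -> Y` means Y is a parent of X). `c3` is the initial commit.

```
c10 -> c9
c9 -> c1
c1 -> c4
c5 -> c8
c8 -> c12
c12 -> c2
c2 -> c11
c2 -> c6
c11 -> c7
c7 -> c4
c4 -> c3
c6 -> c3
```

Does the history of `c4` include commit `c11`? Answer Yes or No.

No

Ancestors of c4: {c3, c4}.
c11 is not in that set, so it is not an ancestor of c4.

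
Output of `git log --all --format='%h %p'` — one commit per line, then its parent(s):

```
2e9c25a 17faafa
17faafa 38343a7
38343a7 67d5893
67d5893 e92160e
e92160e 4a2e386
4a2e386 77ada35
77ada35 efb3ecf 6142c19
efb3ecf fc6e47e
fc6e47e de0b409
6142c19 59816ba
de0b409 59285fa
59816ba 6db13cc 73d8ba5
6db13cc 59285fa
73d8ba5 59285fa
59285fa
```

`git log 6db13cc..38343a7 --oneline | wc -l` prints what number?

Reachable from 38343a7: {38343a7, 4a2e386, 59285fa, 59816ba, 6142c19, 67d5893, 6db13cc, 73d8ba5, 77ada35, de0b409, e92160e, efb3ecf, fc6e47e}.
Reachable from 6db13cc: {59285fa, 6db13cc}.
In 38343a7's history but not 6db13cc's: {38343a7, 4a2e386, 59816ba, 6142c19, 67d5893, 73d8ba5, 77ada35, de0b409, e92160e, efb3ecf, fc6e47e} — 11 commits.

11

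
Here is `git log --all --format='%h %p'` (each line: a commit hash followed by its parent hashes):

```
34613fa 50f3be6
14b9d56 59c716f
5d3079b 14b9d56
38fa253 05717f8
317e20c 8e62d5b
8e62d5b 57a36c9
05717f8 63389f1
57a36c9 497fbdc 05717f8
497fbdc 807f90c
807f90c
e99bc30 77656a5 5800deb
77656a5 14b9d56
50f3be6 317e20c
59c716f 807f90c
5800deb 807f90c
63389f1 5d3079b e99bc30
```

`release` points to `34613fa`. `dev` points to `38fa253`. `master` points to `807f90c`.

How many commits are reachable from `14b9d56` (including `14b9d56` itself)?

3

Walking parent pointers from 14b9d56: reachable set = {14b9d56, 59c716f, 807f90c}.
That is 3 commits.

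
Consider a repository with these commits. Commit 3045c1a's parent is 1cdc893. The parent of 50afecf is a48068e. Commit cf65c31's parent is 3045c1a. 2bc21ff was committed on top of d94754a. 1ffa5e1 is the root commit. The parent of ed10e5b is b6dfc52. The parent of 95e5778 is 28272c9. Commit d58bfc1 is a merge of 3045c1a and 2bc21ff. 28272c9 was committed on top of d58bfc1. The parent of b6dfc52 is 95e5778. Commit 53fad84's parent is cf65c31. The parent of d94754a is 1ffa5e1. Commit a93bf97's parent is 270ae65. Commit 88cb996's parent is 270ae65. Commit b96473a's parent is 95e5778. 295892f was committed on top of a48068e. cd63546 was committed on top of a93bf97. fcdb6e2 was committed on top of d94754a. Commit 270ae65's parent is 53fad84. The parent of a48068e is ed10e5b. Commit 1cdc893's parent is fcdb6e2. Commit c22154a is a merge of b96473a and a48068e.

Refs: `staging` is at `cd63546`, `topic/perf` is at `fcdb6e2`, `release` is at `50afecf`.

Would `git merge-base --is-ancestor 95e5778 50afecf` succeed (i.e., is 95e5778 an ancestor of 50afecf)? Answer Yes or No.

Ancestors of 50afecf (commits reachable by following parents): {1cdc893, 1ffa5e1, 28272c9, 2bc21ff, 3045c1a, 50afecf, 95e5778, a48068e, b6dfc52, d58bfc1, d94754a, ed10e5b, fcdb6e2}.
95e5778 is in that set, so it is an ancestor of 50afecf.

Yes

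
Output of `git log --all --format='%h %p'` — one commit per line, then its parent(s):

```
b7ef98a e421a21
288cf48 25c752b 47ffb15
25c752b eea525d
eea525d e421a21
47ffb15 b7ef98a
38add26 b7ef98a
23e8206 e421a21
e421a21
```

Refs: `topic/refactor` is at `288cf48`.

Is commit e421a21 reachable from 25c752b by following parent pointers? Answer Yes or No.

Ancestors of 25c752b (commits reachable by following parents): {25c752b, e421a21, eea525d}.
e421a21 is in that set, so it is an ancestor of 25c752b.

Yes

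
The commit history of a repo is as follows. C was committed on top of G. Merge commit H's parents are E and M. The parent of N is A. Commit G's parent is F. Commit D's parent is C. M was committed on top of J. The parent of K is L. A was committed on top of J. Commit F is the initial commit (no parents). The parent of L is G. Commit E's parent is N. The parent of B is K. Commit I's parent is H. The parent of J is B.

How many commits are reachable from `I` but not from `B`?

Reachable from I: {A, B, E, F, G, H, I, J, K, L, M, N}.
Reachable from B: {B, F, G, K, L}.
In I's history but not B's: {A, E, H, I, J, M, N} — 7 commits.

7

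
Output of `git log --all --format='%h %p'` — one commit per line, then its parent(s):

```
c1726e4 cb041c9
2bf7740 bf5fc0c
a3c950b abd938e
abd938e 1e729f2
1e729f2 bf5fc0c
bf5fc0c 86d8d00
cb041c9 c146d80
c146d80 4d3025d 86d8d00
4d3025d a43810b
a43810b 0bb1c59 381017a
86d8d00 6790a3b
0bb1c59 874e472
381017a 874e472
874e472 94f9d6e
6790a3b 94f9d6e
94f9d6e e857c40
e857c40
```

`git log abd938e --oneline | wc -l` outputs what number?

Walking parent pointers from abd938e: reachable set = {1e729f2, 6790a3b, 86d8d00, 94f9d6e, abd938e, bf5fc0c, e857c40}.
That is 7 commits.

7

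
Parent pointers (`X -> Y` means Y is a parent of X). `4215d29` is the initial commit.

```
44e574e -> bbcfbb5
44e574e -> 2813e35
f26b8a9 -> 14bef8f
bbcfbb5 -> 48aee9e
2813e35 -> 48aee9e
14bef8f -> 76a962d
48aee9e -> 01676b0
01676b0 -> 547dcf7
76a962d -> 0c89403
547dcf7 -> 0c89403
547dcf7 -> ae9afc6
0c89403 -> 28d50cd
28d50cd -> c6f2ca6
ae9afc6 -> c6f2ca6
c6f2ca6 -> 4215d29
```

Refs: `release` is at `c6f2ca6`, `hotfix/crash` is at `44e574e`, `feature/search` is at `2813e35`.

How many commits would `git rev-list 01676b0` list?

Walking parent pointers from 01676b0: reachable set = {01676b0, 0c89403, 28d50cd, 4215d29, 547dcf7, ae9afc6, c6f2ca6}.
That is 7 commits.

7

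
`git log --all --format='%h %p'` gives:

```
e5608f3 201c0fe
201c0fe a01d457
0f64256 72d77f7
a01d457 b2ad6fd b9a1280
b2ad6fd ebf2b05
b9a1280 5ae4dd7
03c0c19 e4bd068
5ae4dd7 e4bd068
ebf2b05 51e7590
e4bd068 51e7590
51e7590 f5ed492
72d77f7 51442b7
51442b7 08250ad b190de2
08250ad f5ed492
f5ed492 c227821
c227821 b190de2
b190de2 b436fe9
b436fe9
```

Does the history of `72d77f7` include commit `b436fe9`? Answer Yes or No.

Ancestors of 72d77f7 (commits reachable by following parents): {08250ad, 51442b7, 72d77f7, b190de2, b436fe9, c227821, f5ed492}.
b436fe9 is in that set, so it is an ancestor of 72d77f7.

Yes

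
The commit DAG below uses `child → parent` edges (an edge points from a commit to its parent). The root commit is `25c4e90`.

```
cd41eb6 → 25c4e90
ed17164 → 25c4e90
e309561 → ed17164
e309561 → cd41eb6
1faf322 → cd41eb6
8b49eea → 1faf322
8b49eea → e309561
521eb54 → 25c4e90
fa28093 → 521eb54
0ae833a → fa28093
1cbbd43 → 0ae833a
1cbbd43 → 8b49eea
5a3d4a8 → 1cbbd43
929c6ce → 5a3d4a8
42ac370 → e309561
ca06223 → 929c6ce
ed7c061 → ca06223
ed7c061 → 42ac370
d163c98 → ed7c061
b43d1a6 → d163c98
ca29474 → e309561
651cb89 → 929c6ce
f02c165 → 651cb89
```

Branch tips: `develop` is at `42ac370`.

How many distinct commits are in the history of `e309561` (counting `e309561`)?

4

Walking parent pointers from e309561: reachable set = {25c4e90, cd41eb6, e309561, ed17164}.
That is 4 commits.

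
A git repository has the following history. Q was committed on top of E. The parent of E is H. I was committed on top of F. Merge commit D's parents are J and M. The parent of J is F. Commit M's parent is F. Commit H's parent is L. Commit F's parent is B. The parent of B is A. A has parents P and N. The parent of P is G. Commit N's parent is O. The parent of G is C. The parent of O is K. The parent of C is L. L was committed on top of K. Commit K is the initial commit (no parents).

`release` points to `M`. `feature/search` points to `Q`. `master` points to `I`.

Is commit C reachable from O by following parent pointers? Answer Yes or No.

Ancestors of O: {K, O}.
C is not in that set, so it is not an ancestor of O.

No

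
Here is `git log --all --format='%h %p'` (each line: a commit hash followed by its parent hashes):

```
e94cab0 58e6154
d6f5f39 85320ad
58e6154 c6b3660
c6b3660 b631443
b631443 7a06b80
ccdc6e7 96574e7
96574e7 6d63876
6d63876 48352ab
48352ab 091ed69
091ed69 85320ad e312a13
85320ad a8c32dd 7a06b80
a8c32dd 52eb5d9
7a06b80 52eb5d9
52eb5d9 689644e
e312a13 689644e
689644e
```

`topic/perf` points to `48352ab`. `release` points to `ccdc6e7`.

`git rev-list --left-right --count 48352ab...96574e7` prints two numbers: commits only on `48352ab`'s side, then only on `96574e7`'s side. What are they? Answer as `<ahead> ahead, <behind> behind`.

Reachable from 48352ab: {091ed69, 48352ab, 52eb5d9, 689644e, 7a06b80, 85320ad, a8c32dd, e312a13}.
Reachable from 96574e7: {091ed69, 48352ab, 52eb5d9, 689644e, 6d63876, 7a06b80, 85320ad, 96574e7, a8c32dd, e312a13}.
Only in 48352ab's history (ahead): {} — 0.
Only in 96574e7's history (behind): {6d63876, 96574e7} — 2.

0 ahead, 2 behind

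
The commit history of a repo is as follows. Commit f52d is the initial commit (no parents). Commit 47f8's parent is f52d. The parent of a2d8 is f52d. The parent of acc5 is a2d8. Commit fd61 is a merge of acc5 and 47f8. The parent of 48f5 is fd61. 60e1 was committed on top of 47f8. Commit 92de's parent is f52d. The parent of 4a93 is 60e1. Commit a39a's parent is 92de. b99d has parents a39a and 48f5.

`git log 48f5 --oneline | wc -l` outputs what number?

6

Walking parent pointers from 48f5: reachable set = {47f8, 48f5, a2d8, acc5, f52d, fd61}.
That is 6 commits.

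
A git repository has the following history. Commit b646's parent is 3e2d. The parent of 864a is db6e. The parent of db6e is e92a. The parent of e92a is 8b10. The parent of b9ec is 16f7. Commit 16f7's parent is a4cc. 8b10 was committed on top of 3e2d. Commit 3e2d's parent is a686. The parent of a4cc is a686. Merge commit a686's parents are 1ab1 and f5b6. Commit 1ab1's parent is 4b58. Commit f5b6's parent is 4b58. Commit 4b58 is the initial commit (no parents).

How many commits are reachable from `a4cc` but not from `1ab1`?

Reachable from a4cc: {1ab1, 4b58, a4cc, a686, f5b6}.
Reachable from 1ab1: {1ab1, 4b58}.
In a4cc's history but not 1ab1's: {a4cc, a686, f5b6} — 3 commits.

3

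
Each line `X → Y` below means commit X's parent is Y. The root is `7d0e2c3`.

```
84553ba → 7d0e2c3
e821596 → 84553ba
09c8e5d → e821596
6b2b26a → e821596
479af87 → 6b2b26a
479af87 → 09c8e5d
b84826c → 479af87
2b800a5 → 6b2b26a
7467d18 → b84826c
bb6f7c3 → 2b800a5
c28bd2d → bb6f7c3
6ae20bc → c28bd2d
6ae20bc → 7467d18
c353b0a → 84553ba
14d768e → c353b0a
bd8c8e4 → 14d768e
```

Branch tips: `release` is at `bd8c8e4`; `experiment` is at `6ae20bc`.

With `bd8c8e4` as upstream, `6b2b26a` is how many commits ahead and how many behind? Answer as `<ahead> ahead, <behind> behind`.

2 ahead, 3 behind

Reachable from 6b2b26a: {6b2b26a, 7d0e2c3, 84553ba, e821596}.
Reachable from bd8c8e4: {14d768e, 7d0e2c3, 84553ba, bd8c8e4, c353b0a}.
Only in 6b2b26a's history (ahead): {6b2b26a, e821596} — 2.
Only in bd8c8e4's history (behind): {14d768e, bd8c8e4, c353b0a} — 3.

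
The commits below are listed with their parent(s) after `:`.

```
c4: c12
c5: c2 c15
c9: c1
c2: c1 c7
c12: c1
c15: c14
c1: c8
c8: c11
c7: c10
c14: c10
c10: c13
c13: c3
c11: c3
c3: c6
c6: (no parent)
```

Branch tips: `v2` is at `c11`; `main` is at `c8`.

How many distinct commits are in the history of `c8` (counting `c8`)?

Walking parent pointers from c8: reachable set = {c11, c3, c6, c8}.
That is 4 commits.

4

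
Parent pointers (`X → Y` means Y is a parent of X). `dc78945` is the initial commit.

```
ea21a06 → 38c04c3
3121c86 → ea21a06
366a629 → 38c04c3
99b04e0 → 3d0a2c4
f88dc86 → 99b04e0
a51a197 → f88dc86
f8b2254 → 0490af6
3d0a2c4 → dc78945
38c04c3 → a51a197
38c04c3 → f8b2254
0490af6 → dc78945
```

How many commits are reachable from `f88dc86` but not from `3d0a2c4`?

Reachable from f88dc86: {3d0a2c4, 99b04e0, dc78945, f88dc86}.
Reachable from 3d0a2c4: {3d0a2c4, dc78945}.
In f88dc86's history but not 3d0a2c4's: {99b04e0, f88dc86} — 2 commits.

2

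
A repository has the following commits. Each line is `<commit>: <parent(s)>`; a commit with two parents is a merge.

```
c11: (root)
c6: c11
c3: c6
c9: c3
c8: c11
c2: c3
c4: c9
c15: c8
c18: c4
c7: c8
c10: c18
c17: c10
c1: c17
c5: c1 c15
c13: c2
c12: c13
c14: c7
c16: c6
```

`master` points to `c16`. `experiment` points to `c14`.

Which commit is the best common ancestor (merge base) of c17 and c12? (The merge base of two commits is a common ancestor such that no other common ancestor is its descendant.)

c3

Ancestors of c17: {c10, c11, c17, c18, c3, c4, c6, c9}.
Ancestors of c12: {c11, c12, c13, c2, c3, c6}.
Common ancestors: {c11, c3, c6}.
Among these, c3 is not an ancestor of any other common ancestor — it is the merge base.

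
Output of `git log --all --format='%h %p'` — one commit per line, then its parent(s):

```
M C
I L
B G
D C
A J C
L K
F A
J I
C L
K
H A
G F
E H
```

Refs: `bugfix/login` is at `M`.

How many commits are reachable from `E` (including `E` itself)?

Walking parent pointers from E: reachable set = {A, C, E, H, I, J, K, L}.
That is 8 commits.

8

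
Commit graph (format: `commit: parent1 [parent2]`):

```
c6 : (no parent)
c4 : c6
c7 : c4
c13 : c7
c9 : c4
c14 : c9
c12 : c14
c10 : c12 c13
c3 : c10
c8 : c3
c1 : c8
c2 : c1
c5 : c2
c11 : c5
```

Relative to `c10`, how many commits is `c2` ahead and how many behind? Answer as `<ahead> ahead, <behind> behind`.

4 ahead, 0 behind

Reachable from c2: {c1, c10, c12, c13, c14, c2, c3, c4, c6, c7, c8, c9}.
Reachable from c10: {c10, c12, c13, c14, c4, c6, c7, c9}.
Only in c2's history (ahead): {c1, c2, c3, c8} — 4.
Only in c10's history (behind): {} — 0.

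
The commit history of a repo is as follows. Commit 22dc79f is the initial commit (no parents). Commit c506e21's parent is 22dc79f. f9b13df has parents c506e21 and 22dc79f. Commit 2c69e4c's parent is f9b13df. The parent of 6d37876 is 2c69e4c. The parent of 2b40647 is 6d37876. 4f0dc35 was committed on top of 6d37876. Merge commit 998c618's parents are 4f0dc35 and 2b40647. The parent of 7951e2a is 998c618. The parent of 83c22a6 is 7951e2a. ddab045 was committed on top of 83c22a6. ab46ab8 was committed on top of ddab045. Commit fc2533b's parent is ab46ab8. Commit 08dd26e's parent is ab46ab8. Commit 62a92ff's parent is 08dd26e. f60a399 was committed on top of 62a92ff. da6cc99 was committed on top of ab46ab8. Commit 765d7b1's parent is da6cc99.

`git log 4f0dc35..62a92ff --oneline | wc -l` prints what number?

Reachable from 62a92ff: {08dd26e, 22dc79f, 2b40647, 2c69e4c, 4f0dc35, 62a92ff, 6d37876, 7951e2a, 83c22a6, 998c618, ab46ab8, c506e21, ddab045, f9b13df}.
Reachable from 4f0dc35: {22dc79f, 2c69e4c, 4f0dc35, 6d37876, c506e21, f9b13df}.
In 62a92ff's history but not 4f0dc35's: {08dd26e, 2b40647, 62a92ff, 7951e2a, 83c22a6, 998c618, ab46ab8, ddab045} — 8 commits.

8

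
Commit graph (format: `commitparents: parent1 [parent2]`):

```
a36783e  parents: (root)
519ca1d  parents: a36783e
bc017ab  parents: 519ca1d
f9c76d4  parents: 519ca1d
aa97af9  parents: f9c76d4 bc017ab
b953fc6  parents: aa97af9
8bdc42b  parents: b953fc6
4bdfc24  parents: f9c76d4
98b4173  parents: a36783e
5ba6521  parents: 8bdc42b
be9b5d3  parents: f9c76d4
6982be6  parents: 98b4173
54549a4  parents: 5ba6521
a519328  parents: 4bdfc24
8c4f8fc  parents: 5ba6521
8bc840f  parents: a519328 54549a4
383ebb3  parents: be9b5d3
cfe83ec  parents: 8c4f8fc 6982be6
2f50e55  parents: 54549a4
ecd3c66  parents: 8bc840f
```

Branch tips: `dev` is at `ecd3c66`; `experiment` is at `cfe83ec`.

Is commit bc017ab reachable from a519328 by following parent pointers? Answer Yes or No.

Ancestors of a519328: {4bdfc24, 519ca1d, a36783e, a519328, f9c76d4}.
bc017ab is not in that set, so it is not an ancestor of a519328.

No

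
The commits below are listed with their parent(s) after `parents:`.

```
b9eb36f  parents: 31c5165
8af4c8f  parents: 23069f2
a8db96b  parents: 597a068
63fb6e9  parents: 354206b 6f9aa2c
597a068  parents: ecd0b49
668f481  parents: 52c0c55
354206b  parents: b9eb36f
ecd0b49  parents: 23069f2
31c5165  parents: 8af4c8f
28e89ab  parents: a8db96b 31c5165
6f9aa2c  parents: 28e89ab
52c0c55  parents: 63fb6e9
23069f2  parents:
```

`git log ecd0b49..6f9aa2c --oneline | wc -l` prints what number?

Reachable from 6f9aa2c: {23069f2, 28e89ab, 31c5165, 597a068, 6f9aa2c, 8af4c8f, a8db96b, ecd0b49}.
Reachable from ecd0b49: {23069f2, ecd0b49}.
In 6f9aa2c's history but not ecd0b49's: {28e89ab, 31c5165, 597a068, 6f9aa2c, 8af4c8f, a8db96b} — 6 commits.

6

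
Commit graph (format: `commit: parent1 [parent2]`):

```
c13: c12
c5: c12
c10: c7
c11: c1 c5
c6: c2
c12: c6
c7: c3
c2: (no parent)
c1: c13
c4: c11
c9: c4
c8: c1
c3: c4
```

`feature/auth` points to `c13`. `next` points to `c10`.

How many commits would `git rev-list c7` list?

10

Walking parent pointers from c7: reachable set = {c1, c11, c12, c13, c2, c3, c4, c5, c6, c7}.
That is 10 commits.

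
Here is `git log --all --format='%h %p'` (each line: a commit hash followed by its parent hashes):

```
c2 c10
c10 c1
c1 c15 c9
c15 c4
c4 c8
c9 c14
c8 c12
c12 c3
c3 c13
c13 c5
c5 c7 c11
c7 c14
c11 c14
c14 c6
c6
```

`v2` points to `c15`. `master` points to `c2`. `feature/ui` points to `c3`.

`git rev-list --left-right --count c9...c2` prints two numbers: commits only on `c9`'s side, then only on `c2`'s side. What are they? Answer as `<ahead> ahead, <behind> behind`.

Reachable from c9: {c14, c6, c9}.
Reachable from c2: {c1, c10, c11, c12, c13, c14, c15, c2, c3, c4, c5, c6, c7, c8, c9}.
Only in c9's history (ahead): {} — 0.
Only in c2's history (behind): {c1, c10, c11, c12, c13, c15, c2, c3, c4, c5, c7, c8} — 12.

0 ahead, 12 behind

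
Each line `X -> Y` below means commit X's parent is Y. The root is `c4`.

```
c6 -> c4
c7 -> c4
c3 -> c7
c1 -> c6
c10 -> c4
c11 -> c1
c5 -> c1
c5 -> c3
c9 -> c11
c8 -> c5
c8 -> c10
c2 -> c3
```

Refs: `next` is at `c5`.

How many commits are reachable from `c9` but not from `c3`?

4

Reachable from c9: {c1, c11, c4, c6, c9}.
Reachable from c3: {c3, c4, c7}.
In c9's history but not c3's: {c1, c11, c6, c9} — 4 commits.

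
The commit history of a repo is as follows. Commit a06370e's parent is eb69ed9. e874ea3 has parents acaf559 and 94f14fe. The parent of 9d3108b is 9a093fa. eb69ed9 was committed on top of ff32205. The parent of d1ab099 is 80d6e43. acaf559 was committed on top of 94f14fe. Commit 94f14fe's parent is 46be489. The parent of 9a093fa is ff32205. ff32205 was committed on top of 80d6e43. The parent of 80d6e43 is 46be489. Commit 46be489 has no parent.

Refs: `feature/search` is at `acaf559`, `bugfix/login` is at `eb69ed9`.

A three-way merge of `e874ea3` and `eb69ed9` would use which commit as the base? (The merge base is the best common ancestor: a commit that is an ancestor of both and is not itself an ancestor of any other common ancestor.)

46be489

Ancestors of e874ea3: {46be489, 94f14fe, acaf559, e874ea3}.
Ancestors of eb69ed9: {46be489, 80d6e43, eb69ed9, ff32205}.
Common ancestors: {46be489}.
The only common ancestor is 46be489, so it is the merge base.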